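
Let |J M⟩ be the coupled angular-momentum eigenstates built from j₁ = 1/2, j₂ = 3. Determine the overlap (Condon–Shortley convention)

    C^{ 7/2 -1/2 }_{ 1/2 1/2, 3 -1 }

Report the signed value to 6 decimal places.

+0.654654

triangle: 0!·1!·6!/8! = 720/40320
(j±m)!: 1!·0!·2!·4!·3!·4! = 6912
prefactor² = (2J+1)·Δ·N² = 6912/7
  k=0: +1/(0!·0!·0!·2!·1!·4!) = 1/48
Σ = 1/48  ⇒  CG² = 6912/7·1/48² = 3/7
CG = +√(3/7) = +0.654654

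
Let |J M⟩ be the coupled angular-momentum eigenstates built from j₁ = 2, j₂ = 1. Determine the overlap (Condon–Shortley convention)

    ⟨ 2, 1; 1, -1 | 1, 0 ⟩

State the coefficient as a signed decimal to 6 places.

√[3·2!2!0!/5! · 3!1!0!2!1!1!] = √(6/5)
  +(−1)^0/∏(0,2,1,0,1,0)! = 1/2  (running 1/2)
⟨..|..⟩ = √(6/5)·(1/2) = +0.547723

+√(3/10) = +0.547723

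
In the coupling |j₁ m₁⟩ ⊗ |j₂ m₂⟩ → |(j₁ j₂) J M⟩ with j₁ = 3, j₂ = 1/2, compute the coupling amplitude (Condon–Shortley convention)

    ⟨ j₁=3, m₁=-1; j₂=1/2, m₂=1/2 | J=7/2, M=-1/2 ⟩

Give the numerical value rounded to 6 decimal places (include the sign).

+0.654654  (= +√(3/7))

√[8·0!6!1!/8! · 2!4!1!0!3!4!] = √(6912/7)
  +(−1)^0/∏(0,0,4,1,2,0)! = 1/48  (running 1/48)
⟨..|..⟩ = √(6912/7)·(1/48) = +0.654654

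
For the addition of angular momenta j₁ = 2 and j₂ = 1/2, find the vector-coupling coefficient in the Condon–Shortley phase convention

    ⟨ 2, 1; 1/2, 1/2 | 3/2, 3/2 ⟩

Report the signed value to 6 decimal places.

j₁+j₂−J=1  J+j₁−j₂=3  J−j₁+j₂=0  j₁+j₂+J+1=5
(j₁±m₁, j₂±m₂, J±M) = (3,1,1,0,3,0)
P² = 36/5
sum k=1..1:
  [1] −1/6 = -1/6
S = -1/6
C² = P²·S² = 1/5 ; C = -0.447214

-0.447214  (= −√(1/5))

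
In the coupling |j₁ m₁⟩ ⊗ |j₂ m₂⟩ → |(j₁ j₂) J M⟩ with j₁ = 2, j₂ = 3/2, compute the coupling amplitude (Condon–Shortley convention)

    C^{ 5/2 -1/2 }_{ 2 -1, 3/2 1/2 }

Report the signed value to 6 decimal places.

j₁+j₂−J=1  J+j₁−j₂=3  J−j₁+j₂=2  j₁+j₂+J+1=7
(j₁±m₁, j₂±m₂, J±M) = (1,3,2,1,2,3)
P² = 72/35
sum k=0..1:
  [0] +1/12 = 1/12
  [1] −1/2 = -1/2
S = -5/12
C² = P²·S² = 5/14 ; C = -0.597614

−√(5/14) ≈ -0.597614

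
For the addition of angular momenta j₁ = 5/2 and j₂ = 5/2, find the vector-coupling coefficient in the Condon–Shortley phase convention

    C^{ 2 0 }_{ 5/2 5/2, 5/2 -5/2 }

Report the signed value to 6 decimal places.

+0.545545

triangle: 3!×2!×2!/8! = 24/40320
(j±m)!: 5!×0!×0!×5!×2!×2! = 57600
prefactor² = (2J+1)×Δ×N² = 1200/7
  k=0: +1/(0!×3!×0!×0!×2!×2!) = 1/24
Σ = 1/24  ⇒  CG² = 1200/7×1/24² = 25/84
CG = +√(25/84) = +0.545545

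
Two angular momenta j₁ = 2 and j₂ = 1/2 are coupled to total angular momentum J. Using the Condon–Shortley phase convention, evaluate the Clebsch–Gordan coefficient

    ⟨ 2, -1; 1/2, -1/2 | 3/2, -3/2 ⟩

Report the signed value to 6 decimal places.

+0.447214

√[4·1!3!0!/5! · 1!3!0!1!0!3!] = √(36/5)
  +(−1)^0/∏(0,1,3,0,0,0)! = 1/6  (running 1/6)
⟨..|..⟩ = √(36/5)·(1/6) = +0.447214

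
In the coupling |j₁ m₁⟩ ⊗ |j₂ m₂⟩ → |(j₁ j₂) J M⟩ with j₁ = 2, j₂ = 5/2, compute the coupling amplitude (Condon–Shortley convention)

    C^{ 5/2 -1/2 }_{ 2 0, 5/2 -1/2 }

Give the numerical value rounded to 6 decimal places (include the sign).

√[6·2!2!3!/8! · 2!2!2!3!2!3!] = √(72/35)
  +(−1)^0/∏(0,2,2,2,0,1)! = 1/8  (running 1/8)
  +(−1)^1/∏(1,1,1,1,1,2)! = -1/2  (running -3/8)
  +(−1)^2/∏(2,0,0,0,2,3)! = 1/24  (running -1/3)
⟨..|..⟩ = √(72/35)·(-1/3) = -0.478091

-0.478091  (= −√(8/35))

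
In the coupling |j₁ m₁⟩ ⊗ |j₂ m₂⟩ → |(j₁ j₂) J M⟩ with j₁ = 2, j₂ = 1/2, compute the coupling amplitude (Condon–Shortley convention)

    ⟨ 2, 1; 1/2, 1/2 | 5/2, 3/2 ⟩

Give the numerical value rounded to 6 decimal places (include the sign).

+0.894427

√[6·0!4!1!/6! · 3!1!1!0!4!1!] = √(144/5)
  +(−1)^0/∏(0,0,1,1,3,0)! = 1/6  (running 1/6)
⟨..|..⟩ = √(144/5)·(1/6) = +0.894427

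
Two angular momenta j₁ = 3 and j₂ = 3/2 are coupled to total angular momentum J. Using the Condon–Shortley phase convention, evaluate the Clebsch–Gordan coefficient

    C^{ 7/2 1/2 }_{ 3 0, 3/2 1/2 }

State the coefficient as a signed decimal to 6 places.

triangle: 1!*5!*2!/9! = 240/362880
(j±m)!: 3!*3!*2!*1!*4!*3! = 10368
prefactor² = (2J+1)*Δ*N² = 384/7
  k=0: +1/(0!*1!*3!*2!*2!*0!) = 1/24
  k=1: −1/(1!*0!*2!*1!*3!*1!) = -1/12
Σ = -1/24  ⇒  CG² = 384/7*(-1/24)² = 2/21
CG = −√(2/21) = -0.308607

−√(2/21) = -0.308607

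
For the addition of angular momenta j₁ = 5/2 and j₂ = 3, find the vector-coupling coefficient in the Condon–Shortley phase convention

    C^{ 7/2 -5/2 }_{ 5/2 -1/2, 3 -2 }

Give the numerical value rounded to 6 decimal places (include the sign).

triangle: 2!*3!*4!/10! = 288/3628800
(j±m)!: 2!*3!*1!*5!*1!*6! = 1036800
prefactor² = (2J+1)*Δ*N² = 4608/7
  k=0: +1/(0!*2!*3!*1!*0!*3!) = 1/72
  k=1: −1/(1!*1!*2!*0!*1!*4!) = -1/48
Σ = -1/144  ⇒  CG² = 4608/7*(-1/144)² = 2/63
CG = −√(2/63) = -0.178174

−√(2/63) ≈ -0.178174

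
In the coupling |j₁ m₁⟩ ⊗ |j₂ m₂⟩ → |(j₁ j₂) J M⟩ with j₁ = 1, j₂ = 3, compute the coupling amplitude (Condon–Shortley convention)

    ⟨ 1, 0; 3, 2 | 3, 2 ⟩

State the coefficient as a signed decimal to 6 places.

−√(1/3) ≈ -0.577350

√[7·1!1!5!/8! · 1!1!5!1!5!1!] = √(300)
  +(−1)^0/∏(0,1,1,5,0,0)! = 1/120  (running 1/120)
  +(−1)^1/∏(1,0,0,4,1,1)! = -1/24  (running -1/30)
⟨..|..⟩ = √(300)·(-1/30) = -0.577350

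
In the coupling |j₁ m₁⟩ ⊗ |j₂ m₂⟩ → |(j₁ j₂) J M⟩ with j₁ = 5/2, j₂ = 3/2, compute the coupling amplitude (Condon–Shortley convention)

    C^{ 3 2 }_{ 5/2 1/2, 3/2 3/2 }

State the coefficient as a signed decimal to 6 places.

j₁+j₂−J=1  J+j₁−j₂=4  J−j₁+j₂=2  j₁+j₂+J+1=8
(j₁±m₁, j₂±m₂, J±M) = (3,2,3,0,5,1)
P² = 72
sum k=1..1:
  [1] −1/12 = -1/12
S = -1/12
C² = P²·S² = 1/2 ; C = -0.707107

−√(1/2) = -0.707107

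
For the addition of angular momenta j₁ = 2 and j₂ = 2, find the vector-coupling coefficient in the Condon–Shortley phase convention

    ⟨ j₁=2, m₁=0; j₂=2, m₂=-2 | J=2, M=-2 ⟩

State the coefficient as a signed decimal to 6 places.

√[5·2!2!2!/7! · 2!2!0!4!0!4!] = √(128/7)
  +(−1)^0/∏(0,2,2,0,0,2)! = 1/8  (running 1/8)
⟨..|..⟩ = √(128/7)·(1/8) = +0.534522

+0.534522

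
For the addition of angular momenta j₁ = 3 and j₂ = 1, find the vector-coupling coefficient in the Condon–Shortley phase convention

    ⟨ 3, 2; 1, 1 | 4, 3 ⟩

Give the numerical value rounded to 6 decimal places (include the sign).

√[9·0!6!2!/9! · 5!1!2!0!7!1!] = √(43200)
  +(−1)^0/∏(0,0,1,2,5,0)! = 1/240  (running 1/240)
⟨..|..⟩ = √(43200)·(1/240) = +0.866025

+√(3/4) = +0.866025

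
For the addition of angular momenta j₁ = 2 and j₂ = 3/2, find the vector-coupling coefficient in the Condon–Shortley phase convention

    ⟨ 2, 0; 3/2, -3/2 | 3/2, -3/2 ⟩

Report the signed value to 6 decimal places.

+√(1/5) = +0.447214

j₁+j₂−J=2  J+j₁−j₂=2  J−j₁+j₂=1  j₁+j₂+J+1=6
(j₁±m₁, j₂±m₂, J±M) = (2,2,0,3,0,3)
P² = 16/5
sum k=0..0:
  [0] +1/4 = 1/4
S = 1/4
C² = P²·S² = 1/5 ; C = +0.447214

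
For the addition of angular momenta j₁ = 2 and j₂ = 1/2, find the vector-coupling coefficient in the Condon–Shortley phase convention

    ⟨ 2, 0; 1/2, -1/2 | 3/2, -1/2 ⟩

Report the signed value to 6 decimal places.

+√(2/5) = +0.632456

√[4·1!3!0!/5! · 2!2!0!1!1!2!] = √(8/5)
  +(−1)^0/∏(0,1,2,0,1,0)! = 1/2  (running 1/2)
⟨..|..⟩ = √(8/5)·(1/2) = +0.632456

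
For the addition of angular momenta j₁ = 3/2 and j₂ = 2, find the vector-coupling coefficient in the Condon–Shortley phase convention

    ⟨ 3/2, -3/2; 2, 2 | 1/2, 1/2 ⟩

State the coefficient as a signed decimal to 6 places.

√[2·3!0!1!/5! · 0!3!4!0!1!0!] = √(72/5)
  +(−1)^3/∏(3,0,0,1,0,0)! = -1/6  (running -1/6)
⟨..|..⟩ = √(72/5)·(-1/6) = -0.632456

−√(2/5) = -0.632456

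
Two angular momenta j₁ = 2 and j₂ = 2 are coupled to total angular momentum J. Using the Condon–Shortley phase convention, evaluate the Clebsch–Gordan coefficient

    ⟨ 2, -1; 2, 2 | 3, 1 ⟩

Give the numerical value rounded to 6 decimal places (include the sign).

−√(3/10) ≈ -0.547723

√[7·1!3!3!/8! · 1!3!4!0!4!2!] = √(216/5)
  +(−1)^1/∏(1,0,2,3,1,0)! = -1/12  (running -1/12)
⟨..|..⟩ = √(216/5)·(-1/12) = -0.547723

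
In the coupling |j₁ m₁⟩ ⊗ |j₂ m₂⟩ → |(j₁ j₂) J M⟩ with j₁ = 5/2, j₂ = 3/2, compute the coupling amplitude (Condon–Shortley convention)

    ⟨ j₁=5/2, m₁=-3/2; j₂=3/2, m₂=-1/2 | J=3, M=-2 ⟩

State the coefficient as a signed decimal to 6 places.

triangle: 1!·4!·2!/8! = 48/40320
(j±m)!: 1!·4!·1!·2!·1!·5! = 5760
prefactor² = (2J+1)·Δ·N² = 48
  k=0: +1/(0!·1!·4!·1!·0!·1!) = 1/24
  k=1: −1/(1!·0!·3!·0!·1!·2!) = -1/12
Σ = -1/24  ⇒  CG² = 48·(-1/24)² = 1/12
CG = −√(1/12) = -0.288675

-0.288675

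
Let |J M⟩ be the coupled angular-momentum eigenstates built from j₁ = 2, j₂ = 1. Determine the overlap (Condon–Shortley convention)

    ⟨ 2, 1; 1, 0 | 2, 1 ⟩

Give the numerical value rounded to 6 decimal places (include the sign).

triangle: 1!×3!×1!/6! = 6/720
(j±m)!: 3!×1!×1!×1!×3!×1! = 36
prefactor² = (2J+1)×Δ×N² = 3/2
  k=0: +1/(0!×1!×1!×1!×2!×0!) = 1/2
  k=1: −1/(1!×0!×0!×0!×3!×1!) = -1/6
Σ = 1/3  ⇒  CG² = 3/2×1/3² = 1/6
CG = +√(1/6) = +0.408248

+√(1/6) ≈ +0.408248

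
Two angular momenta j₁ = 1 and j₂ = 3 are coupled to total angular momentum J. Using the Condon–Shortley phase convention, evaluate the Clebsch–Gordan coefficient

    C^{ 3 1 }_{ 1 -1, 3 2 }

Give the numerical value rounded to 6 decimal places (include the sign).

√[7·1!1!5!/8! · 0!2!5!1!4!2!] = √(240)
  +(−1)^1/∏(1,0,1,4,0,1)! = -1/24  (running -1/24)
⟨..|..⟩ = √(240)·(-1/24) = -0.645497

-0.645497  (= −√(5/12))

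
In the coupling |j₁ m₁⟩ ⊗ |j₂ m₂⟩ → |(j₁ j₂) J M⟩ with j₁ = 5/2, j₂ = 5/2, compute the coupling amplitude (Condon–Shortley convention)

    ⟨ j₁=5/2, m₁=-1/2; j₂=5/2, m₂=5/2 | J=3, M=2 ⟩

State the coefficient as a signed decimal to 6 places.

triangle: 2!·3!·3!/9! = 72/362880
(j±m)!: 2!·3!·5!·0!·5!·1! = 172800
prefactor² = (2J+1)·Δ·N² = 240
  k=2: +1/(2!·0!·1!·3!·2!·0!) = 1/24
Σ = 1/24  ⇒  CG² = 240·1/24² = 5/12
CG = +√(5/12) = +0.645497

+0.645497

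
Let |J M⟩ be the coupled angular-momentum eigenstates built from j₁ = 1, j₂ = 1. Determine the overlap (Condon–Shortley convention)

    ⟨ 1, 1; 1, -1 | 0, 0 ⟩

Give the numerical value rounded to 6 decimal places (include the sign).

+0.577350

√[1·2!0!0!/3! · 2!0!0!2!0!0!] = √(4/3)
  +(−1)^0/∏(0,2,0,0,0,0)! = 1/2  (running 1/2)
⟨..|..⟩ = √(4/3)·(1/2) = +0.577350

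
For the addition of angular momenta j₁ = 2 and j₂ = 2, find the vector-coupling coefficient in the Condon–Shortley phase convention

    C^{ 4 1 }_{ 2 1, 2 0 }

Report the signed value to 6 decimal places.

j₁+j₂−J=0  J+j₁−j₂=4  J−j₁+j₂=4  j₁+j₂+J+1=9
(j₁±m₁, j₂±m₂, J±M) = (3,1,2,2,5,3)
P² = 1728/7
sum k=0..0:
  [0] +1/24 = 1/24
S = 1/24
C² = P²·S² = 3/7 ; C = +0.654654

+0.654654  (= +√(3/7))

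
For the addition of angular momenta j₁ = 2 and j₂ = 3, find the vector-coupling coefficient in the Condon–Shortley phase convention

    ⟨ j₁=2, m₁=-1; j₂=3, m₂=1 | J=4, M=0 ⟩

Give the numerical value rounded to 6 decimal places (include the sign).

-0.597614

j₁+j₂−J=1  J+j₁−j₂=3  J−j₁+j₂=5  j₁+j₂+J+1=10
(j₁±m₁, j₂±m₂, J±M) = (1,3,4,2,4,4)
P² = 10368/35
sum k=0..1:
  [0] +1/144 = 1/144
  [1] −1/24 = -1/24
S = -5/144
C² = P²·S² = 5/14 ; C = -0.597614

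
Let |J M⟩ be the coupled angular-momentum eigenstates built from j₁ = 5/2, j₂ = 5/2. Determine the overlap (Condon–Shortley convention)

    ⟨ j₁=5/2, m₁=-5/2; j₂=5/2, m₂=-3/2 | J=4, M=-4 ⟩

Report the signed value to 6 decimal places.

√[9·1!4!4!/10! · 0!5!1!4!0!8!] = √(165888)
  +(−1)^1/∏(1,0,4,0,0,4)! = -1/576  (running -1/576)
⟨..|..⟩ = √(165888)·(-1/576) = -0.707107

-0.707107  (= −√(1/2))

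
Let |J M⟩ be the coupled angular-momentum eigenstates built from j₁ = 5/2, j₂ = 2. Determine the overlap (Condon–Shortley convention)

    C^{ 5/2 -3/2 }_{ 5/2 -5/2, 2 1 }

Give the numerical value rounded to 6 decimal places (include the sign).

j₁+j₂−J=2  J+j₁−j₂=3  J−j₁+j₂=2  j₁+j₂+J+1=8
(j₁±m₁, j₂±m₂, J±M) = (0,5,3,1,1,4)
P² = 432/7
sum k=2..2:
  [2] +1/12 = 1/12
S = 1/12
C² = P²·S² = 3/7 ; C = +0.654654

+√(3/7) ≈ +0.654654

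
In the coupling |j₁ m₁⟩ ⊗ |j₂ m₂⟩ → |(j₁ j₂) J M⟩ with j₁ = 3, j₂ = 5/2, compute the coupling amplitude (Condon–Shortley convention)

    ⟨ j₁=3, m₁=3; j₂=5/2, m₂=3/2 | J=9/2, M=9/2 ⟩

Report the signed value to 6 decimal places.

+0.738549

√[10·1!5!4!/11! · 6!0!4!1!9!0!] = √(49766400/11)
  +(−1)^0/∏(0,1,0,4,5,0)! = 1/2880  (running 1/2880)
⟨..|..⟩ = √(49766400/11)·(1/2880) = +0.738549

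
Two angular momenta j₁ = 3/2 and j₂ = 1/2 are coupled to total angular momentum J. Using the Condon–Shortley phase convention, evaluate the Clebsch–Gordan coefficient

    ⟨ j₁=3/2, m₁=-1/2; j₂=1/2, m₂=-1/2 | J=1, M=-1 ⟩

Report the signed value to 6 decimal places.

j₁+j₂−J=1  J+j₁−j₂=2  J−j₁+j₂=0  j₁+j₂+J+1=4
(j₁±m₁, j₂±m₂, J±M) = (1,2,0,1,0,2)
P² = 1
sum k=0..0:
  [0] +1/2 = 1/2
S = 1/2
C² = P²·S² = 1/4 ; C = +0.500000

+0.500000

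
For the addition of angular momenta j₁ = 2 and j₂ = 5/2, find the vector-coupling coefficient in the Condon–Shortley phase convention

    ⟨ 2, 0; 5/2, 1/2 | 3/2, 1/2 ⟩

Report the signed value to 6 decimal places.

+0.239046  (= +√(2/35))

triangle: 3!·1!·2!/7! = 12/5040
(j±m)!: 2!·2!·3!·2!·2!·1! = 96
prefactor² = (2J+1)·Δ·N² = 32/35
  k=1: −1/(1!·2!·1!·2!·0!·0!) = -1/4
  k=2: +1/(2!·1!·0!·1!·1!·1!) = 1/2
Σ = 1/4  ⇒  CG² = 32/35·1/4² = 2/35
CG = +√(2/35) = +0.239046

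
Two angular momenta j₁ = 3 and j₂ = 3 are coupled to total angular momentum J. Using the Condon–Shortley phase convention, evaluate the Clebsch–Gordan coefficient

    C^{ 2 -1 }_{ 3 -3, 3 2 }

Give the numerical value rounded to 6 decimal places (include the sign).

+√(25/84) ≈ +0.545545

triangle: 4!*2!*2!/9! = 96/362880
(j±m)!: 0!*6!*5!*1!*1!*3! = 518400
prefactor² = (2J+1)*Δ*N² = 4800/7
  k=4: +1/(4!*0!*2!*1!*0!*1!) = 1/48
Σ = 1/48  ⇒  CG² = 4800/7*1/48² = 25/84
CG = +√(25/84) = +0.545545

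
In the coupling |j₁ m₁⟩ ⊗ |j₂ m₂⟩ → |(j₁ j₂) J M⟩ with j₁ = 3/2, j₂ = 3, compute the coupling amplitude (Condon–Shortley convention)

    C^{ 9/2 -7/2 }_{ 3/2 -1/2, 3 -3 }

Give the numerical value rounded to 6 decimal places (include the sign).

√[10·0!3!6!/10! · 1!2!0!6!1!8!] = √(691200)
  +(−1)^0/∏(0,0,2,0,1,6)! = 1/1440  (running 1/1440)
⟨..|..⟩ = √(691200)·(1/1440) = +0.577350

+0.577350  (= +√(1/3))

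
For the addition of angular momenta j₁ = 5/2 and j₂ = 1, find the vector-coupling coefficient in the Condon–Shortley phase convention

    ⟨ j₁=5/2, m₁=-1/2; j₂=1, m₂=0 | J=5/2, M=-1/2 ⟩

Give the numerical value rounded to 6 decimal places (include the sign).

-0.169031  (= −√(1/35))

triangle: 1!*4!*1!/7! = 24/5040
(j±m)!: 2!*3!*1!*1!*2!*3! = 144
prefactor² = (2J+1)*Δ*N² = 144/35
  k=0: +1/(0!*1!*3!*1!*1!*0!) = 1/6
  k=1: −1/(1!*0!*2!*0!*2!*1!) = -1/4
Σ = -1/12  ⇒  CG² = 144/35*(-1/12)² = 1/35
CG = −√(1/35) = -0.169031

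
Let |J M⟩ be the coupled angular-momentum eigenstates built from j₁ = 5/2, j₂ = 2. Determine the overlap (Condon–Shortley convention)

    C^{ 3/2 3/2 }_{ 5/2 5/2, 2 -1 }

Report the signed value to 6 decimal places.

j₁+j₂−J=3  J+j₁−j₂=2  J−j₁+j₂=1  j₁+j₂+J+1=7
(j₁±m₁, j₂±m₂, J±M) = (5,0,1,3,3,0)
P² = 288/7
sum k=0..0:
  [0] +1/12 = 1/12
S = 1/12
C² = P²·S² = 2/7 ; C = +0.534522

+√(2/7) = +0.534522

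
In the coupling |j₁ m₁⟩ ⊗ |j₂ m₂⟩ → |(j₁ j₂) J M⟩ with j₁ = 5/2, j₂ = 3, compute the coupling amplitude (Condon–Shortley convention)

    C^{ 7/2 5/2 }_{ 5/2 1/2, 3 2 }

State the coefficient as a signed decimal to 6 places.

−√(2/63) = -0.178174

j₁+j₂−J=2  J+j₁−j₂=3  J−j₁+j₂=4  j₁+j₂+J+1=10
(j₁±m₁, j₂±m₂, J±M) = (3,2,5,1,6,1)
P² = 4608/7
sum k=1..2:
  [1] −1/48 = -1/48
  [2] +1/72 = 1/72
S = -1/144
C² = P²·S² = 2/63 ; C = -0.178174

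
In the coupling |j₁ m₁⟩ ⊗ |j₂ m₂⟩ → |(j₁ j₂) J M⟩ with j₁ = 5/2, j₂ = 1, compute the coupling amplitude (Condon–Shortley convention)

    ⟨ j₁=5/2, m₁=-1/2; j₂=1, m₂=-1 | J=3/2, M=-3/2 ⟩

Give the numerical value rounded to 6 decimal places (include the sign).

+0.258199

triangle: 2!*3!*0!/6! = 12/720
(j±m)!: 2!*3!*0!*2!*0!*3! = 144
prefactor² = (2J+1)*Δ*N² = 48/5
  k=0: +1/(0!*2!*3!*0!*0!*0!) = 1/12
Σ = 1/12  ⇒  CG² = 48/5*1/12² = 1/15
CG = +√(1/15) = +0.258199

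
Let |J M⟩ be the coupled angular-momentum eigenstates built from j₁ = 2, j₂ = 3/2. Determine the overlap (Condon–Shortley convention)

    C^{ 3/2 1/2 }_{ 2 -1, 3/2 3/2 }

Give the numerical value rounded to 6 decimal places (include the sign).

triangle: 2!·2!·1!/6! = 4/720
(j±m)!: 1!·3!·3!·0!·2!·1! = 72
prefactor² = (2J+1)·Δ·N² = 8/5
  k=2: +1/(2!·0!·1!·1!·1!·0!) = 1/2
Σ = 1/2  ⇒  CG² = 8/5·1/2² = 2/5
CG = +√(2/5) = +0.632456

+√(2/5) = +0.632456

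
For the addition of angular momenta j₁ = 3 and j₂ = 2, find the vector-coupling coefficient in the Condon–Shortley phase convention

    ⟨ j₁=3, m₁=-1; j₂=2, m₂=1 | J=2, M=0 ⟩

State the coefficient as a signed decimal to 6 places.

j₁+j₂−J=3  J+j₁−j₂=3  J−j₁+j₂=1  j₁+j₂+J+1=8
(j₁±m₁, j₂±m₂, J±M) = (2,4,3,1,2,2)
P² = 36/7
sum k=2..3:
  [2] +1/4 = 1/4
  [3] −1/12 = -1/12
S = 1/6
C² = P²·S² = 1/7 ; C = +0.377964

+√(1/7) = +0.377964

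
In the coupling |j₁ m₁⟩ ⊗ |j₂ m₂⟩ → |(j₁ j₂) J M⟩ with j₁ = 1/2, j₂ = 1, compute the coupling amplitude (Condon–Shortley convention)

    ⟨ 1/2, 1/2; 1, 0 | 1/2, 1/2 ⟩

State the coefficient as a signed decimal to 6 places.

+0.577350

√[2·1!0!1!/3! · 1!0!1!1!1!0!] = √(1/3)
  +(−1)^0/∏(0,1,0,1,0,0)! = 1  (running 1)
⟨..|..⟩ = √(1/3)·(1) = +0.577350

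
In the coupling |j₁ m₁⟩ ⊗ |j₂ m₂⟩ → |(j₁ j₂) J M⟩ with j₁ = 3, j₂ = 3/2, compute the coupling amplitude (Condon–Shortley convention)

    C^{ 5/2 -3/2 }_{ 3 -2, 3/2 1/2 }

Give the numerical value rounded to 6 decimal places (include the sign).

triangle: 2!*4!*1!/8! = 48/40320
(j±m)!: 1!*5!*2!*1!*1!*4! = 5760
prefactor² = (2J+1)*Δ*N² = 288/7
  k=1: −1/(1!*1!*4!*1!*0!*0!) = -1/24
  k=2: +1/(2!*0!*3!*0!*1!*1!) = 1/12
Σ = 1/24  ⇒  CG² = 288/7*1/24² = 1/14
CG = +√(1/14) = +0.267261

+0.267261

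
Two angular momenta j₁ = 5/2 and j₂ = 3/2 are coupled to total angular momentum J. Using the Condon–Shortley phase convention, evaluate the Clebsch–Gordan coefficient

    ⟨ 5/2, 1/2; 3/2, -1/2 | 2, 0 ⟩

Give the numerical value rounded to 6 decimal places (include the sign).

-0.267261  (= −√(1/14))

triangle: 2!·3!·1!/7! = 12/5040
(j±m)!: 3!·2!·1!·2!·2!·2! = 96
prefactor² = (2J+1)·Δ·N² = 8/7
  k=0: +1/(0!·2!·2!·1!·1!·0!) = 1/4
  k=1: −1/(1!·1!·1!·0!·2!·1!) = -1/2
Σ = -1/4  ⇒  CG² = 8/7·(-1/4)² = 1/14
CG = −√(1/14) = -0.267261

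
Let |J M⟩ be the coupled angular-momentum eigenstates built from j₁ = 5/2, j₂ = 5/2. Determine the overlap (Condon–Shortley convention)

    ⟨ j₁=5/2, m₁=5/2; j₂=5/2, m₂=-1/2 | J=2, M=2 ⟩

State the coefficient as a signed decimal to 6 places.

√[5·3!2!2!/8! · 5!0!2!3!4!0!] = √(720/7)
  +(−1)^0/∏(0,3,0,2,2,0)! = 1/24  (running 1/24)
⟨..|..⟩ = √(720/7)·(1/24) = +0.422577

+√(5/28) = +0.422577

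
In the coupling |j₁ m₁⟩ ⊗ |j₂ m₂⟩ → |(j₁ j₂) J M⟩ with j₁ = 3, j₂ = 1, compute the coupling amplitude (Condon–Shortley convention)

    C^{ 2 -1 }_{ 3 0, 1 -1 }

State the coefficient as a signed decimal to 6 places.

+0.377964  (= +√(1/7))

j₁+j₂−J=2  J+j₁−j₂=4  J−j₁+j₂=0  j₁+j₂+J+1=7
(j₁±m₁, j₂±m₂, J±M) = (3,3,0,2,1,3)
P² = 144/7
sum k=0..0:
  [0] +1/12 = 1/12
S = 1/12
C² = P²·S² = 1/7 ; C = +0.377964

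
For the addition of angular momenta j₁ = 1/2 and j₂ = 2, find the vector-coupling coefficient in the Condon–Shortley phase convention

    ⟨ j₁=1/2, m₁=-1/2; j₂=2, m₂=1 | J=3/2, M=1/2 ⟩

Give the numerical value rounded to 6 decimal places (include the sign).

−√(3/5) = -0.774597

triangle: 1!·0!·3!/5! = 6/120
(j±m)!: 0!·1!·3!·1!·2!·1! = 12
prefactor² = (2J+1)·Δ·N² = 12/5
  k=1: −1/(1!·0!·0!·2!·0!·1!) = -1/2
Σ = -1/2  ⇒  CG² = 12/5·(-1/2)² = 3/5
CG = −√(3/5) = -0.774597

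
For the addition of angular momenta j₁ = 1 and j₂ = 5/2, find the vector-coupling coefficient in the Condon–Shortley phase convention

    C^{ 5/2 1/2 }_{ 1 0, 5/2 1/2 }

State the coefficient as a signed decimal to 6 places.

j₁+j₂−J=1  J+j₁−j₂=1  J−j₁+j₂=4  j₁+j₂+J+1=7
(j₁±m₁, j₂±m₂, J±M) = (1,1,3,2,3,2)
P² = 144/35
sum k=0..1:
  [0] +1/6 = 1/6
  [1] −1/4 = -1/4
S = -1/12
C² = P²·S² = 1/35 ; C = -0.169031

-0.169031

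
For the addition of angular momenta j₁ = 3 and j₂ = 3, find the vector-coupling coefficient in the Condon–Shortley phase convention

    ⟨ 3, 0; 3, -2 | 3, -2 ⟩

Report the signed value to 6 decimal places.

√[7·3!3!3!/10! · 3!3!1!5!1!5!] = √(216)
  +(−1)^0/∏(0,3,3,1,0,2)! = 1/72  (running 1/72)
  +(−1)^1/∏(1,2,2,0,1,3)! = -1/24  (running -1/36)
⟨..|..⟩ = √(216)·(-1/36) = -0.408248

-0.408248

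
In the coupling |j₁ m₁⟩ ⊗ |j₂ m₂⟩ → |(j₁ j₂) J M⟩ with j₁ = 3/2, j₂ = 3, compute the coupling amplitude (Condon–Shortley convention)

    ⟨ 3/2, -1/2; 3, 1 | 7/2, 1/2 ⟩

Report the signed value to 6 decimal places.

√[8·1!2!5!/9! · 1!2!4!2!4!3!] = √(512/7)
  +(−1)^0/∏(0,1,2,4,0,1)! = 1/48  (running 1/48)
  +(−1)^1/∏(1,0,1,3,1,2)! = -1/12  (running -1/16)
⟨..|..⟩ = √(512/7)·(-1/16) = -0.534522

-0.534522  (= −√(2/7))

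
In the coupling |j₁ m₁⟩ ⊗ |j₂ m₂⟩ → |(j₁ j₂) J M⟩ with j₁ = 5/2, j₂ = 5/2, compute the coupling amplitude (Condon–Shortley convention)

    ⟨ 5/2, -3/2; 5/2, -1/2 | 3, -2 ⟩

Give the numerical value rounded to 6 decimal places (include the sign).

−√(1/12) ≈ -0.288675

j₁+j₂−J=2  J+j₁−j₂=3  J−j₁+j₂=3  j₁+j₂+J+1=9
(j₁±m₁, j₂±m₂, J±M) = (1,4,2,3,1,5)
P² = 48
sum k=1..2:
  [1] −1/12 = -1/12
  [2] +1/24 = 1/24
S = -1/24
C² = P²·S² = 1/12 ; C = -0.288675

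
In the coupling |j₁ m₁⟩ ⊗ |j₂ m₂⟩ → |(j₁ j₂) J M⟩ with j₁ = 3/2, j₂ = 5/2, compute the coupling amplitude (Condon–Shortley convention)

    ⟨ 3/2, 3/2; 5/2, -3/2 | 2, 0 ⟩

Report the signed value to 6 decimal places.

j₁+j₂−J=2  J+j₁−j₂=1  J−j₁+j₂=3  j₁+j₂+J+1=7
(j₁±m₁, j₂±m₂, J±M) = (3,0,1,4,2,2)
P² = 48/7
sum k=0..0:
  [0] +1/4 = 1/4
S = 1/4
C² = P²·S² = 3/7 ; C = +0.654654

+√(3/7) = +0.654654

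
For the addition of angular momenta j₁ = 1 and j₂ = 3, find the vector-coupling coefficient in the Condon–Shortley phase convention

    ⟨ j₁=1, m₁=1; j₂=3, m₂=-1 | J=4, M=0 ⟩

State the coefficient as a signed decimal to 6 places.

j₁+j₂−J=0  J+j₁−j₂=2  J−j₁+j₂=6  j₁+j₂+J+1=9
(j₁±m₁, j₂±m₂, J±M) = (2,0,2,4,4,4)
P² = 13824/7
sum k=0..0:
  [0] +1/96 = 1/96
S = 1/96
C² = P²·S² = 3/14 ; C = +0.462910

+0.462910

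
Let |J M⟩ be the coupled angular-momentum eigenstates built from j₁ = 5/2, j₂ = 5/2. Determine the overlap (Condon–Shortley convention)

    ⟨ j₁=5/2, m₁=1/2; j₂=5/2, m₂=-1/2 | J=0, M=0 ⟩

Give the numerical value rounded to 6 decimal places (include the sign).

+√(1/6) = +0.408248

triangle: 5!*0!*0!/6! = 120/720
(j±m)!: 3!*2!*2!*3!*0!*0! = 144
prefactor² = (2J+1)*Δ*N² = 24
  k=2: +1/(2!*3!*0!*0!*0!*0!) = 1/12
Σ = 1/12  ⇒  CG² = 24*1/12² = 1/6
CG = +√(1/6) = +0.408248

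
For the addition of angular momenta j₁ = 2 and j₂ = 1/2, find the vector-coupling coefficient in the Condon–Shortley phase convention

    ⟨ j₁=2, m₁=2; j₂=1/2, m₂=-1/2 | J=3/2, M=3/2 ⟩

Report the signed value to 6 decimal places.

+√(4/5) = +0.894427

j₁+j₂−J=1  J+j₁−j₂=3  J−j₁+j₂=0  j₁+j₂+J+1=5
(j₁±m₁, j₂±m₂, J±M) = (4,0,0,1,3,0)
P² = 144/5
sum k=0..0:
  [0] +1/6 = 1/6
S = 1/6
C² = P²·S² = 4/5 ; C = +0.894427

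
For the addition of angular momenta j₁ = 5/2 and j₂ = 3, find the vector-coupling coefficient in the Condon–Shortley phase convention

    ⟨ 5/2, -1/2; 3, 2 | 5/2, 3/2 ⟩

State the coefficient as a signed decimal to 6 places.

+0.267261

j₁+j₂−J=3  J+j₁−j₂=2  J−j₁+j₂=3  j₁+j₂+J+1=9
(j₁±m₁, j₂±m₂, J±M) = (2,3,5,1,4,1)
P² = 288/7
sum k=2..3:
  [2] +1/12 = 1/12
  [3] −1/24 = -1/24
S = 1/24
C² = P²·S² = 1/14 ; C = +0.267261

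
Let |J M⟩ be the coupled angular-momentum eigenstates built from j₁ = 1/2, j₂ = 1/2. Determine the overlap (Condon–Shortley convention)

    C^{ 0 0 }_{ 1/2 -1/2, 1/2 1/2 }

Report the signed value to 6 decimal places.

−√(1/2) = -0.707107

√[1·1!0!0!/2! · 0!1!1!0!0!0!] = √(1/2)
  +(−1)^1/∏(1,0,0,0,0,0)! = -1  (running -1)
⟨..|..⟩ = √(1/2)·(-1) = -0.707107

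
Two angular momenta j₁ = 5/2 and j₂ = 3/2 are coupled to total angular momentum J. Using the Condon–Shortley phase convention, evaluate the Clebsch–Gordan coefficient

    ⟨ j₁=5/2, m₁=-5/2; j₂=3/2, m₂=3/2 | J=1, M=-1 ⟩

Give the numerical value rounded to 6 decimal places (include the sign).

j₁+j₂−J=3  J+j₁−j₂=2  J−j₁+j₂=0  j₁+j₂+J+1=6
(j₁±m₁, j₂±m₂, J±M) = (0,5,3,0,0,2)
P² = 72
sum k=3..3:
  [3] −1/12 = -1/12
S = -1/12
C² = P²·S² = 1/2 ; C = -0.707107

-0.707107  (= −√(1/2))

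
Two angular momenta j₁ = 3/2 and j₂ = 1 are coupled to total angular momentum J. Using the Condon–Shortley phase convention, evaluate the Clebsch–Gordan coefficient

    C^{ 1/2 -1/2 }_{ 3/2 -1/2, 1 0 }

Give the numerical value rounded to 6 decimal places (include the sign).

-0.577350  (= −√(1/3))

√[2·2!1!0!/4! · 1!2!1!1!0!1!] = √(1/3)
  +(−1)^1/∏(1,1,1,0,0,0)! = -1  (running -1)
⟨..|..⟩ = √(1/3)·(-1) = -0.577350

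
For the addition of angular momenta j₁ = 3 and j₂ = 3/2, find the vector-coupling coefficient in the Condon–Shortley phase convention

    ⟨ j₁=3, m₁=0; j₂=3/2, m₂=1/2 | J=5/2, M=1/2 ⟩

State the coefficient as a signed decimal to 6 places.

√[6·2!4!1!/8! · 3!3!2!1!3!2!] = √(216/35)
  +(−1)^1/∏(1,1,2,1,2,0)! = -1/4  (running -1/4)
  +(−1)^2/∏(2,0,1,0,3,1)! = 1/12  (running -1/6)
⟨..|..⟩ = √(216/35)·(-1/6) = -0.414039

−√(6/35) ≈ -0.414039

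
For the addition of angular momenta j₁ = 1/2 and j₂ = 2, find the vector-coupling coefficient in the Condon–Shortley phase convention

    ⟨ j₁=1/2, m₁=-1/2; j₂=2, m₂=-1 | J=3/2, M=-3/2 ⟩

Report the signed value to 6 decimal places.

j₁+j₂−J=1  J+j₁−j₂=0  J−j₁+j₂=3  j₁+j₂+J+1=5
(j₁±m₁, j₂±m₂, J±M) = (0,1,1,3,0,3)
P² = 36/5
sum k=1..1:
  [1] −1/6 = -1/6
S = -1/6
C² = P²·S² = 1/5 ; C = -0.447214

-0.447214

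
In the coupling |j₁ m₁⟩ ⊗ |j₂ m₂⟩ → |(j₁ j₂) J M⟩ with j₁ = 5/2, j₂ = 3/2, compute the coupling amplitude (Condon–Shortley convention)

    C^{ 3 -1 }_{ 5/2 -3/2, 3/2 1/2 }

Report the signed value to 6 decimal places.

−√(49/120) = -0.639010

triangle: 1!·4!·2!/8! = 48/40320
(j±m)!: 1!·4!·2!·1!·2!·4! = 2304
prefactor² = (2J+1)·Δ·N² = 96/5
  k=0: +1/(0!·1!·4!·2!·0!·0!) = 1/48
  k=1: −1/(1!·0!·3!·1!·1!·1!) = -1/6
Σ = -7/48  ⇒  CG² = 96/5·(-7/48)² = 49/120
CG = −√(49/120) = -0.639010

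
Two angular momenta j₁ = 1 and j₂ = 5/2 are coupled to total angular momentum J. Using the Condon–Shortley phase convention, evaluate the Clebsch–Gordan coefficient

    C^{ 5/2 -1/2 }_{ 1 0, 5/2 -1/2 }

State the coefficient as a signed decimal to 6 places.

√[6·1!1!4!/7! · 1!1!2!3!2!3!] = √(144/35)
  +(−1)^0/∏(0,1,1,2,0,2)! = 1/4  (running 1/4)
  +(−1)^1/∏(1,0,0,1,1,3)! = -1/6  (running 1/12)
⟨..|..⟩ = √(144/35)·(1/12) = +0.169031

+0.169031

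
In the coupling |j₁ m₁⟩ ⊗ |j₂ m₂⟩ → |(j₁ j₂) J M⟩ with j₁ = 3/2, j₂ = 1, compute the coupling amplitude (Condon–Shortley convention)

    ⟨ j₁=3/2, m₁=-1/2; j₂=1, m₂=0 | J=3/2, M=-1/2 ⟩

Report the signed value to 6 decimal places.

triangle: 1!·2!·1!/5! = 2/120
(j±m)!: 1!·2!·1!·1!·1!·2! = 4
prefactor² = (2J+1)·Δ·N² = 4/15
  k=0: +1/(0!·1!·2!·1!·0!·0!) = 1/2
  k=1: −1/(1!·0!·1!·0!·1!·1!) = -1
Σ = -1/2  ⇒  CG² = 4/15·(-1/2)² = 1/15
CG = −√(1/15) = -0.258199

−√(1/15) = -0.258199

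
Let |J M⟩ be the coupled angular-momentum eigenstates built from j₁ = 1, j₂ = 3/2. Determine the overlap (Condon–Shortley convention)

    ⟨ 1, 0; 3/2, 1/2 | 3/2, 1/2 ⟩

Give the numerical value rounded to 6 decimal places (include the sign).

triangle: 1!*1!*2!/5! = 2/120
(j±m)!: 1!*1!*2!*1!*2!*1! = 4
prefactor² = (2J+1)*Δ*N² = 4/15
  k=0: +1/(0!*1!*1!*2!*0!*0!) = 1/2
  k=1: −1/(1!*0!*0!*1!*1!*1!) = -1
Σ = -1/2  ⇒  CG² = 4/15*(-1/2)² = 1/15
CG = −√(1/15) = -0.258199

−√(1/15) = -0.258199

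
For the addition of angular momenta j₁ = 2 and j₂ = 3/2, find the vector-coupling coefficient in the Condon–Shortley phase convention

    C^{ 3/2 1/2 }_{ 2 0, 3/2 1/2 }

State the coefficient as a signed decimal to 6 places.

-0.447214

√[4·2!2!1!/6! · 2!2!2!1!2!1!] = √(16/45)
  +(−1)^1/∏(1,1,1,1,1,0)! = -1  (running -1)
  +(−1)^2/∏(2,0,0,0,2,1)! = 1/4  (running -3/4)
⟨..|..⟩ = √(16/45)·(-3/4) = -0.447214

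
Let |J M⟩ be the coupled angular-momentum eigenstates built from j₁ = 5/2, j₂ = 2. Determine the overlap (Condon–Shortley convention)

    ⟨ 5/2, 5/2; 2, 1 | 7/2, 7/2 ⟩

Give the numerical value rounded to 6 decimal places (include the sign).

+√(5/9) ≈ +0.745356

√[8·1!4!3!/9! · 5!0!3!1!7!0!] = √(11520)
  +(−1)^0/∏(0,1,0,3,4,0)! = 1/144  (running 1/144)
⟨..|..⟩ = √(11520)·(1/144) = +0.745356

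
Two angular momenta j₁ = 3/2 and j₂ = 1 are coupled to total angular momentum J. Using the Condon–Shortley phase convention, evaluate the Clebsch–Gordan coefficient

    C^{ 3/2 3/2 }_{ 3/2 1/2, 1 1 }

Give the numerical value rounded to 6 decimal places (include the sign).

-0.632456

triangle: 1!·2!·1!/5! = 2/120
(j±m)!: 2!·1!·2!·0!·3!·0! = 24
prefactor² = (2J+1)·Δ·N² = 8/5
  k=1: −1/(1!·0!·0!·1!·2!·0!) = -1/2
Σ = -1/2  ⇒  CG² = 8/5·(-1/2)² = 2/5
CG = −√(2/5) = -0.632456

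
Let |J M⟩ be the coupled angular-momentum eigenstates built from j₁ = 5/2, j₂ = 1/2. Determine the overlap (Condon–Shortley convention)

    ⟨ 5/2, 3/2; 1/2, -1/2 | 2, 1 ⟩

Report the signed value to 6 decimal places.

triangle: 1!·4!·0!/6! = 24/720
(j±m)!: 4!·1!·0!·1!·3!·1! = 144
prefactor² = (2J+1)·Δ·N² = 24
  k=0: +1/(0!·1!·1!·0!·3!·0!) = 1/6
Σ = 1/6  ⇒  CG² = 24·1/6² = 2/3
CG = +√(2/3) = +0.816497

+√(2/3) ≈ +0.816497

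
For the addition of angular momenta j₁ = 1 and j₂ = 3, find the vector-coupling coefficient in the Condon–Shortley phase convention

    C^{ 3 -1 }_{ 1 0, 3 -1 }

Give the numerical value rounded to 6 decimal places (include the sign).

+√(1/12) ≈ +0.288675

j₁+j₂−J=1  J+j₁−j₂=1  J−j₁+j₂=5  j₁+j₂+J+1=8
(j₁±m₁, j₂±m₂, J±M) = (1,1,2,4,2,4)
P² = 48
sum k=0..1:
  [0] +1/12 = 1/12
  [1] −1/24 = -1/24
S = 1/24
C² = P²·S² = 1/12 ; C = +0.288675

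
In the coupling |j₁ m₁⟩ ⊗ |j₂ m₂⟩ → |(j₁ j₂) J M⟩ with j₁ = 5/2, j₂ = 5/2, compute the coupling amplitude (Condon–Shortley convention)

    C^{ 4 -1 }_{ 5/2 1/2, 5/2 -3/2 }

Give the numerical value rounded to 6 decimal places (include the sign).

j₁+j₂−J=1  J+j₁−j₂=4  J−j₁+j₂=4  j₁+j₂+J+1=10
(j₁±m₁, j₂±m₂, J±M) = (3,2,1,4,3,5)
P² = 10368/35
sum k=0..1:
  [0] +1/24 = 1/24
  [1] −1/144 = -1/144
S = 5/144
C² = P²·S² = 5/14 ; C = +0.597614

+0.597614  (= +√(5/14))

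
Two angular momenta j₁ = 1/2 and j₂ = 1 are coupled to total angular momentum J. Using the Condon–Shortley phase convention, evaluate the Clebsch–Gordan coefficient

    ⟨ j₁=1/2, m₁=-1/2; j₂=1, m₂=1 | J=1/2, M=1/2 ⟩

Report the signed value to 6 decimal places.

−√(2/3) ≈ -0.816497

√[2·1!0!1!/3! · 0!1!2!0!1!0!] = √(2/3)
  +(−1)^1/∏(1,0,0,1,0,0)! = -1  (running -1)
⟨..|..⟩ = √(2/3)·(-1) = -0.816497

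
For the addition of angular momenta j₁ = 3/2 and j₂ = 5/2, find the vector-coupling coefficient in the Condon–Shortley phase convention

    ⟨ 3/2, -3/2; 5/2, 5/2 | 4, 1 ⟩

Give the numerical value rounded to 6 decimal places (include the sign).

+√(1/56) = +0.133631

j₁+j₂−J=0  J+j₁−j₂=3  J−j₁+j₂=5  j₁+j₂+J+1=9
(j₁±m₁, j₂±m₂, J±M) = (0,3,5,0,5,3)
P² = 64800/7
sum k=0..0:
  [0] +1/720 = 1/720
S = 1/720
C² = P²·S² = 1/56 ; C = +0.133631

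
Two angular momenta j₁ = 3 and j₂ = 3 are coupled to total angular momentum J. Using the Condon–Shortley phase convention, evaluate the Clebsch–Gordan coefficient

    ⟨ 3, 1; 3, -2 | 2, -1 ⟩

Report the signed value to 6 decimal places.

-0.422577

j₁+j₂−J=4  J+j₁−j₂=2  J−j₁+j₂=2  j₁+j₂+J+1=9
(j₁±m₁, j₂±m₂, J±M) = (4,2,1,5,1,3)
P² = 320/7
sum k=0..1:
  [0] +1/48 = 1/48
  [1] −1/12 = -1/12
S = -1/16
C² = P²·S² = 5/28 ; C = -0.422577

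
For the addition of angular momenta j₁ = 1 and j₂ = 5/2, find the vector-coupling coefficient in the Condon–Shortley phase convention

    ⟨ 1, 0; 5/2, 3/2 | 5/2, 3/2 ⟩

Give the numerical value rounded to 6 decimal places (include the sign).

−√(9/35) ≈ -0.507093

triangle: 1!*1!*4!/7! = 24/5040
(j±m)!: 1!*1!*4!*1!*4!*1! = 576
prefactor² = (2J+1)*Δ*N² = 576/35
  k=0: +1/(0!*1!*1!*4!*0!*0!) = 1/24
  k=1: −1/(1!*0!*0!*3!*1!*1!) = -1/6
Σ = -1/8  ⇒  CG² = 576/35*(-1/8)² = 9/35
CG = −√(9/35) = -0.507093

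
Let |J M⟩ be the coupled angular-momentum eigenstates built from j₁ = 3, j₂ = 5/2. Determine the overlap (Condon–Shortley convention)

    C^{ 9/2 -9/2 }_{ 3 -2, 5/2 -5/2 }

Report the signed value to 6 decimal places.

j₁+j₂−J=1  J+j₁−j₂=5  J−j₁+j₂=4  j₁+j₂+J+1=11
(j₁±m₁, j₂±m₂, J±M) = (1,5,0,5,0,9)
P² = 41472000/11
sum k=0..0:
  [0] +1/2880 = 1/2880
S = 1/2880
C² = P²·S² = 5/11 ; C = +0.674200

+0.674200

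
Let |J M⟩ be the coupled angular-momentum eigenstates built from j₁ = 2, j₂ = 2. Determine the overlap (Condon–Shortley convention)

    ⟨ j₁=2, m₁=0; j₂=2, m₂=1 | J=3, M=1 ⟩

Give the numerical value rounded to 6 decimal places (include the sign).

√[7·1!3!3!/8! · 2!2!3!1!4!2!] = √(36/5)
  +(−1)^0/∏(0,1,2,3,1,0)! = 1/12  (running 1/12)
  +(−1)^1/∏(1,0,1,2,2,1)! = -1/4  (running -1/6)
⟨..|..⟩ = √(36/5)·(-1/6) = -0.447214

−√(1/5) ≈ -0.447214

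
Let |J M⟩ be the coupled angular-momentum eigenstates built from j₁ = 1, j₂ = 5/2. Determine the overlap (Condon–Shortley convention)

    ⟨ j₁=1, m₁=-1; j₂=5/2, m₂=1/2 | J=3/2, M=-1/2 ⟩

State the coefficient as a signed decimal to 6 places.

+0.447214

√[4·2!0!3!/6! · 0!2!3!2!1!2!] = √(16/5)
  +(−1)^2/∏(2,0,0,1,0,2)! = 1/4  (running 1/4)
⟨..|..⟩ = √(16/5)·(1/4) = +0.447214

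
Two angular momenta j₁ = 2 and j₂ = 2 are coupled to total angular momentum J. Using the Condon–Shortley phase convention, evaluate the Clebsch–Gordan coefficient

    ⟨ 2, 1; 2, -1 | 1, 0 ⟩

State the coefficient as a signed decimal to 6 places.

√[3·3!1!1!/6! · 3!1!1!3!1!1!] = √(9/10)
  +(−1)^0/∏(0,3,1,1,0,0)! = 1/6  (running 1/6)
  +(−1)^1/∏(1,2,0,0,1,1)! = -1/2  (running -1/3)
⟨..|..⟩ = √(9/10)·(-1/3) = -0.316228

−√(1/10) ≈ -0.316228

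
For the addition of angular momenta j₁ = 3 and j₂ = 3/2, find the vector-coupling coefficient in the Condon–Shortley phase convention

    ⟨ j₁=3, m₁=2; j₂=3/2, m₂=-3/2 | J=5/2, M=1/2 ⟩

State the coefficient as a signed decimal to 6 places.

+√(3/7) = +0.654654

√[6·2!4!1!/8! · 5!1!0!3!3!2!] = √(432/7)
  +(−1)^0/∏(0,2,1,0,3,1)! = 1/12  (running 1/12)
⟨..|..⟩ = √(432/7)·(1/12) = +0.654654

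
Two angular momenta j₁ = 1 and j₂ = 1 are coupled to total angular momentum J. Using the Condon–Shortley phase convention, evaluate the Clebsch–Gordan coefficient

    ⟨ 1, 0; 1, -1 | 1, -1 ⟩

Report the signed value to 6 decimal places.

+√(1/2) ≈ +0.707107

j₁+j₂−J=1  J+j₁−j₂=1  J−j₁+j₂=1  j₁+j₂+J+1=4
(j₁±m₁, j₂±m₂, J±M) = (1,1,0,2,0,2)
P² = 1/2
sum k=0..0:
  [0] +1/1 = 1
S = 1
C² = P²·S² = 1/2 ; C = +0.707107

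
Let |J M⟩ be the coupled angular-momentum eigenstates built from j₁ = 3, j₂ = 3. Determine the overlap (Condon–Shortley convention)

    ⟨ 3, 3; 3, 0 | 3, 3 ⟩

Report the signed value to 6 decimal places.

+0.408248

triangle: 3!·3!·3!/10! = 216/3628800
(j±m)!: 6!·0!·3!·3!·6!·0! = 18662400
prefactor² = (2J+1)·Δ·N² = 7776
  k=0: +1/(0!·3!·0!·3!·3!·0!) = 1/216
Σ = 1/216  ⇒  CG² = 7776·1/216² = 1/6
CG = +√(1/6) = +0.408248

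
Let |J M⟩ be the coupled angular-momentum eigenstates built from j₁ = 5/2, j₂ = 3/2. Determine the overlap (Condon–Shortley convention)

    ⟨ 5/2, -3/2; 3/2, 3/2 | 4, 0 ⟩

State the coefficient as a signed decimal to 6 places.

+√(1/14) = +0.267261

triangle: 0!·5!·3!/9! = 720/362880
(j±m)!: 1!·4!·3!·0!·4!·4! = 82944
prefactor² = (2J+1)·Δ·N² = 10368/7
  k=0: +1/(0!·0!·4!·3!·1!·0!) = 1/144
Σ = 1/144  ⇒  CG² = 10368/7·1/144² = 1/14
CG = +√(1/14) = +0.267261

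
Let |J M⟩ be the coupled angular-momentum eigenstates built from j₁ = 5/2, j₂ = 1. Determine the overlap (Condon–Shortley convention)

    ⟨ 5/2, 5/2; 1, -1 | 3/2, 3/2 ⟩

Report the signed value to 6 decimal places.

j₁+j₂−J=2  J+j₁−j₂=3  J−j₁+j₂=0  j₁+j₂+J+1=6
(j₁±m₁, j₂±m₂, J±M) = (5,0,0,2,3,0)
P² = 96
sum k=0..0:
  [0] +1/12 = 1/12
S = 1/12
C² = P²·S² = 2/3 ; C = +0.816497

+√(2/3) ≈ +0.816497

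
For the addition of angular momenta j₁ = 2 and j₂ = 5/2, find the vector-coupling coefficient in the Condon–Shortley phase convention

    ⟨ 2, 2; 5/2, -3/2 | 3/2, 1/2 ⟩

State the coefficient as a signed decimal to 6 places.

j₁+j₂−J=3  J+j₁−j₂=1  J−j₁+j₂=2  j₁+j₂+J+1=7
(j₁±m₁, j₂±m₂, J±M) = (4,0,1,4,2,1)
P² = 384/35
sum k=0..0:
  [0] +1/6 = 1/6
S = 1/6
C² = P²·S² = 32/105 ; C = +0.552052

+0.552052  (= +√(32/105))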